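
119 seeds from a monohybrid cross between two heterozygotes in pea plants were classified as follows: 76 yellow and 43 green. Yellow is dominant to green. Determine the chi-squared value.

For a monohybrid cross between heterozygotes with complete dominance, the expected phenotypic ratio is 3:1.
Total ratio parts = 4. Expected numbers out of 119:
  yellow: 119 × 3/4 = 89.25
  green: 119 × 1/4 = 29.75
χ² = Σ (O − E)² / E
  yellow: (76 − 89.25)² / 89.25 = 1.9671
  green: (43 − 29.75)² / 29.75 = 5.9013
χ² = 1.9671 + 5.9013 = 7.8684 ≈ 7.868

7.868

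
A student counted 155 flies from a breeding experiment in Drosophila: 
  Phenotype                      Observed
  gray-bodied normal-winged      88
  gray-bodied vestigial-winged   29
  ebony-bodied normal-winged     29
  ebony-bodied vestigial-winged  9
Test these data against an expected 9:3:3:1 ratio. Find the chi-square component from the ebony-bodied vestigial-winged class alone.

0.049

The 9:3:3:1 ratio has 16 parts, so with N = 155 the expected counts are:
  gray-bodied normal-winged: 155 × 9/16 = 87.1875
  gray-bodied vestigial-winged: 155 × 3/16 = 29.0625
  ebony-bodied normal-winged: 155 × 3/16 = 29.0625
  ebony-bodied vestigial-winged: 155 × 1/16 = 9.6875
Contribution of ebony-bodied vestigial-winged: (9 − 9.6875)² / 9.6875 = 0.0488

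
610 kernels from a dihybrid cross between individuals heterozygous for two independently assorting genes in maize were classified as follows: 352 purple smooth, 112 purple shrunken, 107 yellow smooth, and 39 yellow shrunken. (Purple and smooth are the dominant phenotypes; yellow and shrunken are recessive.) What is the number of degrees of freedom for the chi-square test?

3

A dihybrid F₂ with independent assortment and complete dominance at both loci gives a 9:3:3:1 phenotypic ratio.
A goodness-of-fit test with 4 phenotype classes has df = 4 − 1 = 3.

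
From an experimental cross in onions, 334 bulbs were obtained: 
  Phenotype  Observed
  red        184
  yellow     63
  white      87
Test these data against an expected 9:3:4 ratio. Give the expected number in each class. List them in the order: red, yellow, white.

The 9:3:4 ratio has 16 parts, so with N = 334 the expected counts are:
  red: 334 × 9/16 = 187.875
  yellow: 334 × 3/16 = 62.625
  white: 334 × 4/16 = 83.5

187.875, 62.625, 83.5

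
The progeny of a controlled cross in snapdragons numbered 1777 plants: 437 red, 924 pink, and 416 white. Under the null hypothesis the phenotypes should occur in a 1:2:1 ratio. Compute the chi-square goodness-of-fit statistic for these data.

3.333

Under the 1:2:1 hypothesis (Σ ratio = 4, N = 1777):
  red: 1777 × 1/4 = 444.25
  pink: 1777 × 2/4 = 888.5
  white: 1777 × 1/4 = 444.25
χ² = Σ (O − E)² / E
  red: (437 − 444.25)² / 444.25 = 0.1183
  pink: (924 − 888.5)² / 888.5 = 1.4184
  white: (416 − 444.25)² / 444.25 = 1.7964
χ² = 0.1183 + 1.4184 + 1.7964 = 3.3331 ≈ 3.333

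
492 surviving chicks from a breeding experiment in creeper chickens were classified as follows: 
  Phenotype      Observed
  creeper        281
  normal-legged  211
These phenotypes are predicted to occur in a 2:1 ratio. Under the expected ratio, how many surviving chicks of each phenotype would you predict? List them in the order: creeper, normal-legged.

328, 164

Total ratio parts = 3. Expected numbers out of 492:
  creeper: 492 × 2/3 = 328
  normal-legged: 492 × 1/3 = 164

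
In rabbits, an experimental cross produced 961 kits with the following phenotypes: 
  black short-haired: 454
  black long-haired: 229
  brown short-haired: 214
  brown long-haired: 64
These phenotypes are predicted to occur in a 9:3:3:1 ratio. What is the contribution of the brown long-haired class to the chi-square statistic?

0.258

Under the 9:3:3:1 hypothesis (Σ ratio = 16, N = 961):
  black short-haired: 961 × 9/16 = 540.5625
  black long-haired: 961 × 3/16 = 180.1875
  brown short-haired: 961 × 3/16 = 180.1875
  brown long-haired: 961 × 1/16 = 60.0625
Contribution of brown long-haired: (64 − 60.0625)² / 60.0625 = 0.2581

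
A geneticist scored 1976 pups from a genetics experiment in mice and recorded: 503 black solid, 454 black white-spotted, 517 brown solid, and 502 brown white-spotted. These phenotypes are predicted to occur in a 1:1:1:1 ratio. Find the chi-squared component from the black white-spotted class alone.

3.239

Under the 1:1:1:1 hypothesis (Σ ratio = 4, N = 1976):
  black solid: 1976 × 1/4 = 494
  black white-spotted: 1976 × 1/4 = 494
  brown solid: 1976 × 1/4 = 494
  brown white-spotted: 1976 × 1/4 = 494
Contribution of black white-spotted: (454 − 494)² / 494 = 3.2389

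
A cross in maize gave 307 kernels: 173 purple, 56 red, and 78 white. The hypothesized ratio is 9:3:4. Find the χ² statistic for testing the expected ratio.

Under the 9:3:4 hypothesis (Σ ratio = 16, N = 307):
  purple: 307 × 9/16 = 172.6875
  red: 307 × 3/16 = 57.5625
  white: 307 × 4/16 = 76.75
χ² = Σ (O − E)² / E
  purple: (173 − 172.6875)² / 172.6875 = 0.0006
  red: (56 − 57.5625)² / 57.5625 = 0.0424
  white: (78 − 76.75)² / 76.75 = 0.0204
χ² = 0.0006 + 0.0424 + 0.0204 = 0.0634 ≈ 0.063

0.063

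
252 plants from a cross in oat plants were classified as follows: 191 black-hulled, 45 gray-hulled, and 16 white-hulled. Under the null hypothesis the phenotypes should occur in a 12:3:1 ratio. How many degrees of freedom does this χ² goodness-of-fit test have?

A goodness-of-fit test with 3 phenotype classes has df = 3 − 1 = 2.

2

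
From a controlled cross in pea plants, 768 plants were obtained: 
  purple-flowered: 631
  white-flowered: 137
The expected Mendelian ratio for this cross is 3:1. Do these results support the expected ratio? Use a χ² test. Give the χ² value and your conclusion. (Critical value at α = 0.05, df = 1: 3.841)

21.007; not consistent

Total ratio parts = 4. Expected numbers out of 768:
  purple-flowered: 768 × 3/4 = 576
  white-flowered: 768 × 1/4 = 192
χ² = Σ (O − E)² / E
  purple-flowered: (631 − 576)² / 576 = 5.2517
  white-flowered: (137 − 192)² / 192 = 15.7552
χ² = 5.2517 + 15.7552 = 21.0069 ≈ 21.007
Degrees of freedom = 2 − 1 = 1; critical value at α = 0.05 is 3.841.
Since 21.007 > 3.841, we reject the null hypothesis — the data do not fit the 3:1 ratio.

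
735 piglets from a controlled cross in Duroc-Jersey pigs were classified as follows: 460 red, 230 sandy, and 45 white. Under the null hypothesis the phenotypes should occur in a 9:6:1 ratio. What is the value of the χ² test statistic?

12.816

The 9:6:1 ratio has 16 parts, so with N = 735 the expected counts are:
  red: 735 × 9/16 = 413.4375
  sandy: 735 × 6/16 = 275.625
  white: 735 × 1/16 = 45.9375
χ² = Σ (O − E)² / E
  red: (460 − 413.4375)² / 413.4375 = 5.2440
  sandy: (230 − 275.625)² / 275.625 = 7.5524
  white: (45 − 45.9375)² / 45.9375 = 0.0191
χ² = 5.2440 + 7.5524 + 0.0191 = 12.8155 ≈ 12.816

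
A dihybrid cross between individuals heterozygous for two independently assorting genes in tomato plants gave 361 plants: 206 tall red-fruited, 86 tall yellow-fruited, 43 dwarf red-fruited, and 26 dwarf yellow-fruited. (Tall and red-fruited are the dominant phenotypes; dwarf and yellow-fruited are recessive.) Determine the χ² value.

14.525

A dihybrid F₂ with independent assortment and complete dominance at both loci gives a 9:3:3:1 phenotypic ratio.
Total ratio parts = 16. Expected numbers out of 361:
  tall red-fruited: 361 × 9/16 = 203.0625
  tall yellow-fruited: 361 × 3/16 = 67.6875
  dwarf red-fruited: 361 × 3/16 = 67.6875
  dwarf yellow-fruited: 361 × 1/16 = 22.5625
χ² = Σ (O − E)² / E
  tall red-fruited: (206 − 203.0625)² / 203.0625 = 0.0425
  tall yellow-fruited: (86 − 67.6875)² / 67.6875 = 4.9544
  dwarf red-fruited: (43 − 67.6875)² / 67.6875 = 9.0042
  dwarf yellow-fruited: (26 − 22.5625)² / 22.5625 = 0.5237
χ² = 0.0425 + 4.9544 + 9.0042 + 0.5237 = 14.5248 ≈ 14.525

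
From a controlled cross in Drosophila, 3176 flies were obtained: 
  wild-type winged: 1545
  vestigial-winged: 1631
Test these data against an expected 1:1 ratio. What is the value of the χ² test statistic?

Under the 1:1 hypothesis (Σ ratio = 2, N = 3176):
  wild-type winged: 3176 × 1/2 = 1588
  vestigial-winged: 3176 × 1/2 = 1588
χ² = Σ (O − E)² / E
  wild-type winged: (1545 − 1588)² / 1588 = 1.1644
  vestigial-winged: (1631 − 1588)² / 1588 = 1.1644
χ² = 1.1644 + 1.1644 = 2.3288 ≈ 2.329

2.329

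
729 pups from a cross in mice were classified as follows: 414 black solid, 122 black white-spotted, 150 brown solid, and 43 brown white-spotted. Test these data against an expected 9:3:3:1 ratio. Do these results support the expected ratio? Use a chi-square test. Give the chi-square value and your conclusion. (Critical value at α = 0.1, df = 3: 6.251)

3.057; consistent

Expected counts for N = 729 under a 9:3:3:1 ratio (total parts = 16):
  black solid: 729 × 9/16 = 410.0625
  black white-spotted: 729 × 3/16 = 136.6875
  brown solid: 729 × 3/16 = 136.6875
  brown white-spotted: 729 × 1/16 = 45.5625
χ² = Σ (O − E)² / E
  black solid: (414 − 410.0625)² / 410.0625 = 0.0378
  black white-spotted: (122 − 136.6875)² / 136.6875 = 1.5782
  brown solid: (150 − 136.6875)² / 136.6875 = 1.2966
  brown white-spotted: (43 − 45.5625)² / 45.5625 = 0.1441
χ² = 0.0378 + 1.5782 + 1.2966 + 0.1441 = 3.0567 ≈ 3.057
Degrees of freedom = 4 − 1 = 3; critical value at α = 0.1 is 6.251.
Since 3.057 < 6.251, we fail to reject the null hypothesis — the data are consistent with the 9:3:3:1 ratio.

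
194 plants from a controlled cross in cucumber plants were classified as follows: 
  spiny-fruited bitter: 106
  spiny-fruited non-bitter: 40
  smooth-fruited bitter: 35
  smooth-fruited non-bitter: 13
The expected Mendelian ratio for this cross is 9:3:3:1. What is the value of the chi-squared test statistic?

Total ratio parts = 16. Expected numbers out of 194:
  spiny-fruited bitter: 194 × 9/16 = 109.125
  spiny-fruited non-bitter: 194 × 3/16 = 36.375
  smooth-fruited bitter: 194 × 3/16 = 36.375
  smooth-fruited non-bitter: 194 × 1/16 = 12.125
χ² = Σ (O − E)² / E
  spiny-fruited bitter: (106 − 109.125)² / 109.125 = 0.0895
  spiny-fruited non-bitter: (40 − 36.375)² / 36.375 = 0.3613
  smooth-fruited bitter: (35 − 36.375)² / 36.375 = 0.0520
  smooth-fruited non-bitter: (13 − 12.125)² / 12.125 = 0.0631
χ² = 0.0895 + 0.3613 + 0.0520 + 0.0631 = 0.5659 ≈ 0.566

0.566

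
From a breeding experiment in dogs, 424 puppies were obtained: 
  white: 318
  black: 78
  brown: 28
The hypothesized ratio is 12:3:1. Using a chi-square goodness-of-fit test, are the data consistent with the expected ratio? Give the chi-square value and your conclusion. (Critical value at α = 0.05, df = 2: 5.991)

0.113; consistent

The 12:3:1 ratio has 16 parts, so with N = 424 the expected counts are:
  white: 424 × 12/16 = 318
  black: 424 × 3/16 = 79.5
  brown: 424 × 1/16 = 26.5
χ² = Σ (O − E)² / E
  white: (318 − 318)² / 318 = 0.0000
  black: (78 − 79.5)² / 79.5 = 0.0283
  brown: (28 − 26.5)² / 26.5 = 0.0849
χ² = 0.0000 + 0.0283 + 0.0849 = 0.1132 ≈ 0.113
Degrees of freedom = 3 − 1 = 2; critical value at α = 0.05 is 5.991.
Since 0.113 < 5.991, we fail to reject the null hypothesis — the data are consistent with the 12:3:1 ratio.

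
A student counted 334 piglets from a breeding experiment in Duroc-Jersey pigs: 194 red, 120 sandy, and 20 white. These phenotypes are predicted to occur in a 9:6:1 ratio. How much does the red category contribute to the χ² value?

The 9:6:1 ratio has 16 parts, so with N = 334 the expected counts are:
  red: 334 × 9/16 = 187.875
  sandy: 334 × 6/16 = 125.25
  white: 334 × 1/16 = 20.875
Contribution of red: (194 − 187.875)² / 187.875 = 0.1997

0.200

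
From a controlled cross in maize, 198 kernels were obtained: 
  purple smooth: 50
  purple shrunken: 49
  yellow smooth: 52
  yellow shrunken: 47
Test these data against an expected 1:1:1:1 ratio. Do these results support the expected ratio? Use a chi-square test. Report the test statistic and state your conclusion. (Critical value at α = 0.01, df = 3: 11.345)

0.263; consistent

Total ratio parts = 4. Expected numbers out of 198:
  purple smooth: 198 × 1/4 = 49.5
  purple shrunken: 198 × 1/4 = 49.5
  yellow smooth: 198 × 1/4 = 49.5
  yellow shrunken: 198 × 1/4 = 49.5
χ² = Σ (O − E)² / E
  purple smooth: (50 − 49.5)² / 49.5 = 0.0051
  purple shrunken: (49 − 49.5)² / 49.5 = 0.0051
  yellow smooth: (52 − 49.5)² / 49.5 = 0.1263
  yellow shrunken: (47 − 49.5)² / 49.5 = 0.1263
χ² = 0.0051 + 0.0051 + 0.1263 + 0.1263 = 0.2628 ≈ 0.263
Degrees of freedom = 4 − 1 = 3; critical value at α = 0.01 is 11.345.
Since 0.263 < 11.345, we fail to reject the null hypothesis — the data are consistent with the 1:1:1:1 ratio.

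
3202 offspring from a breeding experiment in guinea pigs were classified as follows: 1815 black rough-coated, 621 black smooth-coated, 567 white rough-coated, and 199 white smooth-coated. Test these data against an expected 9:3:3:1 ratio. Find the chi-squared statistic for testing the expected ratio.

2.677

Under the 9:3:3:1 hypothesis (Σ ratio = 16, N = 3202):
  black rough-coated: 3202 × 9/16 = 1801.125
  black smooth-coated: 3202 × 3/16 = 600.375
  white rough-coated: 3202 × 3/16 = 600.375
  white smooth-coated: 3202 × 1/16 = 200.125
χ² = Σ (O − E)² / E
  black rough-coated: (1815 − 1801.125)² / 1801.125 = 0.1069
  black smooth-coated: (621 − 600.375)² / 600.375 = 0.7085
  white rough-coated: (567 − 600.375)² / 600.375 = 1.8553
  white smooth-coated: (199 − 200.125)² / 200.125 = 0.0063
χ² = 0.1069 + 0.7085 + 1.8553 + 0.0063 = 2.677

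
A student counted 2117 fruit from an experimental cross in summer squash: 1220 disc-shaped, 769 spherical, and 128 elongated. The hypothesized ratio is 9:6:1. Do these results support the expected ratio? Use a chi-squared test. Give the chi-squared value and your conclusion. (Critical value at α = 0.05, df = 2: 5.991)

Total ratio parts = 16. Expected numbers out of 2117:
  disc-shaped: 2117 × 9/16 = 1190.8125
  spherical: 2117 × 6/16 = 793.875
  elongated: 2117 × 1/16 = 132.3125
χ² = Σ (O − E)² / E
  disc-shaped: (1220 − 1190.8125)² / 1190.8125 = 0.7154
  spherical: (769 − 793.875)² / 793.875 = 0.7794
  elongated: (128 − 132.3125)² / 132.3125 = 0.1406
χ² = 0.7154 + 0.7794 + 0.1406 = 1.6354 ≈ 1.635
Degrees of freedom = 3 − 1 = 2; critical value at α = 0.05 is 5.991.
Since 1.635 < 5.991, we fail to reject the null hypothesis — the data are consistent with the 9:6:1 ratio.

1.635; consistent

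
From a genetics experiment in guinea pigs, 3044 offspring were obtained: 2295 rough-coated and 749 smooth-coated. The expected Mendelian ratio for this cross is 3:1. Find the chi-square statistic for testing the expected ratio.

0.252

Total ratio parts = 4. Expected numbers out of 3044:
  rough-coated: 3044 × 3/4 = 2283
  smooth-coated: 3044 × 1/4 = 761
χ² = Σ (O − E)² / E
  rough-coated: (2295 − 2283)² / 2283 = 0.0631
  smooth-coated: (749 − 761)² / 761 = 0.1892
χ² = 0.0631 + 0.1892 = 0.2523 ≈ 0.252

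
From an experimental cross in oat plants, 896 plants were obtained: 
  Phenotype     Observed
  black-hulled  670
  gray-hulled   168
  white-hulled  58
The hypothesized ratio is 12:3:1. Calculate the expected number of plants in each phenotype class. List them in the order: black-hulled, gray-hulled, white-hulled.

672, 168, 56

Under the 12:3:1 hypothesis (Σ ratio = 16, N = 896):
  black-hulled: 896 × 12/16 = 672
  gray-hulled: 896 × 3/16 = 168
  white-hulled: 896 × 1/16 = 56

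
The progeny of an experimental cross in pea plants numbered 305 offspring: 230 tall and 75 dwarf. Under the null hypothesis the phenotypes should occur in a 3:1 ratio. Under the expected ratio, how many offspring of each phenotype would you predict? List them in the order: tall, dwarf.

Expected counts for N = 305 under a 3:1 ratio (total parts = 4):
  tall: 305 × 3/4 = 228.75
  dwarf: 305 × 1/4 = 76.25

228.75, 76.25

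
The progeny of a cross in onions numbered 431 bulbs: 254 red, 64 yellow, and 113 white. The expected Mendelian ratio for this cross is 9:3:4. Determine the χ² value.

4.305

Expected counts for N = 431 under a 9:3:4 ratio (total parts = 16):
  red: 431 × 9/16 = 242.4375
  yellow: 431 × 3/16 = 80.8125
  white: 431 × 4/16 = 107.75
χ² = Σ (O − E)² / E
  red: (254 − 242.4375)² / 242.4375 = 0.5514
  yellow: (64 − 80.8125)² / 80.8125 = 3.4977
  white: (113 − 107.75)² / 107.75 = 0.2558
χ² = 0.5514 + 3.4977 + 0.2558 = 4.3049 ≈ 4.305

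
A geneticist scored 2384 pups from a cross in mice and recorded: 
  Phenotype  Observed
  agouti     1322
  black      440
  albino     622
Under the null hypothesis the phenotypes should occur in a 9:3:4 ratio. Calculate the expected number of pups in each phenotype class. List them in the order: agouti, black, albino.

1341, 447, 596

Expected counts for N = 2384 under a 9:3:4 ratio (total parts = 16):
  agouti: 2384 × 9/16 = 1341
  black: 2384 × 3/16 = 447
  albino: 2384 × 4/16 = 596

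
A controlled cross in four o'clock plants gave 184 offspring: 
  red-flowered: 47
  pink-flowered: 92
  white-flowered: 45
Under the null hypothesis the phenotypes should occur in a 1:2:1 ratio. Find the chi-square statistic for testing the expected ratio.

0.043

Total ratio parts = 4. Expected numbers out of 184:
  red-flowered: 184 × 1/4 = 46
  pink-flowered: 184 × 2/4 = 92
  white-flowered: 184 × 1/4 = 46
χ² = Σ (O − E)² / E
  red-flowered: (47 − 46)² / 46 = 0.0217
  pink-flowered: (92 − 92)² / 92 = 0.0000
  white-flowered: (45 − 46)² / 46 = 0.0217
χ² = 0.0217 + 0.0000 + 0.0217 = 0.0434 ≈ 0.043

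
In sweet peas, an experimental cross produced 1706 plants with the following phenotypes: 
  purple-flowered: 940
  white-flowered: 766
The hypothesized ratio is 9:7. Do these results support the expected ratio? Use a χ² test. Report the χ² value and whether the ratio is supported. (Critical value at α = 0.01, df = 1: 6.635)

The 9:7 ratio has 16 parts, so with N = 1706 the expected counts are:
  purple-flowered: 1706 × 9/16 = 959.625
  white-flowered: 1706 × 7/16 = 746.375
χ² = Σ (O − E)² / E
  purple-flowered: (940 − 959.625)² / 959.625 = 0.4013
  white-flowered: (766 − 746.375)² / 746.375 = 0.5160
χ² = 0.4013 + 0.5160 = 0.9173 ≈ 0.917
Degrees of freedom = 2 − 1 = 1; critical value at α = 0.01 is 6.635.
Since 0.917 < 6.635, we fail to reject the null hypothesis — the data are consistent with the 9:7 ratio.

0.917; consistent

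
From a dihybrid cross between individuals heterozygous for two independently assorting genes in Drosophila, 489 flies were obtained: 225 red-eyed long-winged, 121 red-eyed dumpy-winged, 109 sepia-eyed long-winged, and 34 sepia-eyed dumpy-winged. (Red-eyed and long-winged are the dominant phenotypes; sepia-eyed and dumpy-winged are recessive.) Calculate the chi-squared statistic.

22.138

A dihybrid F₂ with independent assortment and complete dominance at both loci gives a 9:3:3:1 phenotypic ratio.
Total ratio parts = 16. Expected numbers out of 489:
  red-eyed long-winged: 489 × 9/16 = 275.0625
  red-eyed dumpy-winged: 489 × 3/16 = 91.6875
  sepia-eyed long-winged: 489 × 3/16 = 91.6875
  sepia-eyed dumpy-winged: 489 × 1/16 = 30.5625
χ² = Σ (O − E)² / E
  red-eyed long-winged: (225 − 275.0625)² / 275.0625 = 9.1116
  red-eyed dumpy-winged: (121 − 91.6875)² / 91.6875 = 9.3712
  sepia-eyed long-winged: (109 − 91.6875)² / 91.6875 = 3.2690
  sepia-eyed dumpy-winged: (34 − 30.5625)² / 30.5625 = 0.3866
χ² = 9.1116 + 9.3712 + 3.2690 + 0.3866 = 22.1384 ≈ 22.138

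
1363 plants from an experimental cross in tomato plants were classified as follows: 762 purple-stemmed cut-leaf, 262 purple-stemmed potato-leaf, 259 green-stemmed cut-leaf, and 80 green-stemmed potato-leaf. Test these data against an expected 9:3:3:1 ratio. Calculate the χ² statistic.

The 9:3:3:1 ratio has 16 parts, so with N = 1363 the expected counts are:
  purple-stemmed cut-leaf: 1363 × 9/16 = 766.6875
  purple-stemmed potato-leaf: 1363 × 3/16 = 255.5625
  green-stemmed cut-leaf: 1363 × 3/16 = 255.5625
  green-stemmed potato-leaf: 1363 × 1/16 = 85.1875
χ² = Σ (O − E)² / E
  purple-stemmed cut-leaf: (762 − 766.6875)² / 766.6875 = 0.0287
  purple-stemmed potato-leaf: (262 − 255.5625)² / 255.5625 = 0.1622
  green-stemmed cut-leaf: (259 − 255.5625)² / 255.5625 = 0.0462
  green-stemmed potato-leaf: (80 − 85.1875)² / 85.1875 = 0.3159
χ² = 0.0287 + 0.1622 + 0.0462 + 0.3159 = 0.553

0.553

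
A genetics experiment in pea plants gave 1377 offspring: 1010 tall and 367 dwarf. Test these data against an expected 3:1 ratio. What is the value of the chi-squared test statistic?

2.005

The 3:1 ratio has 4 parts, so with N = 1377 the expected counts are:
  tall: 1377 × 3/4 = 1032.75
  dwarf: 1377 × 1/4 = 344.25
χ² = Σ (O − E)² / E
  tall: (1010 − 1032.75)² / 1032.75 = 0.5011
  dwarf: (367 − 344.25)² / 344.25 = 1.5034
χ² = 0.5011 + 1.5034 = 2.0045 ≈ 2.005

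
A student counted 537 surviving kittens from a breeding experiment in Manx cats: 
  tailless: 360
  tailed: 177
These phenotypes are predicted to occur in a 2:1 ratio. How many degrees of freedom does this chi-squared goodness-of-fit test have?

A goodness-of-fit test with 2 phenotype classes has df = 2 − 1 = 1.

1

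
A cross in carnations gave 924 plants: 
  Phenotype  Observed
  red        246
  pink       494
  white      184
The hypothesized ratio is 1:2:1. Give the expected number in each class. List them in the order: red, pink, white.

Total ratio parts = 4. Expected numbers out of 924:
  red: 924 × 1/4 = 231
  pink: 924 × 2/4 = 462
  white: 924 × 1/4 = 231

231, 462, 231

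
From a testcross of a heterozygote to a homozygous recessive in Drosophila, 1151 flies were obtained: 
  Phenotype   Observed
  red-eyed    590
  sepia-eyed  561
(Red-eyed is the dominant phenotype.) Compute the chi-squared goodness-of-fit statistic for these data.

0.731

A testcross of a heterozygote (Aa × aa) gives a 1:1 phenotypic ratio.
Expected counts for N = 1151 under a 1:1 ratio (total parts = 2):
  red-eyed: 1151 × 1/2 = 575.5
  sepia-eyed: 1151 × 1/2 = 575.5
χ² = Σ (O − E)² / E
  red-eyed: (590 − 575.5)² / 575.5 = 0.3653
  sepia-eyed: (561 − 575.5)² / 575.5 = 0.3653
χ² = 0.3653 + 0.3653 = 0.7306 ≈ 0.731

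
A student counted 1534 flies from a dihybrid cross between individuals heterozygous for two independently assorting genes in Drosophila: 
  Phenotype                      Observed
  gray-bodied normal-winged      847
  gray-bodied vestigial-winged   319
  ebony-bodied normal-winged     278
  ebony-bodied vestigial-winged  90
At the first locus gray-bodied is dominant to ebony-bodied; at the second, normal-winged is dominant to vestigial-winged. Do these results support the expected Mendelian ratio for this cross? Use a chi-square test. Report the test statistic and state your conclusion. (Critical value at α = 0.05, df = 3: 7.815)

A dihybrid F₂ with independent assortment and complete dominance at both loci gives a 9:3:3:1 phenotypic ratio.
Expected counts for N = 1534 under a 9:3:3:1 ratio (total parts = 16):
  gray-bodied normal-winged: 1534 × 9/16 = 862.875
  gray-bodied vestigial-winged: 1534 × 3/16 = 287.625
  ebony-bodied normal-winged: 1534 × 3/16 = 287.625
  ebony-bodied vestigial-winged: 1534 × 1/16 = 95.875
χ² = Σ (O − E)² / E
  gray-bodied normal-winged: (847 − 862.875)² / 862.875 = 0.2921
  gray-bodied vestigial-winged: (319 − 287.625)² / 287.625 = 3.4225
  ebony-bodied normal-winged: (278 − 287.625)² / 287.625 = 0.3221
  ebony-bodied vestigial-winged: (90 − 95.875)² / 95.875 = 0.3600
χ² = 0.2921 + 3.4225 + 0.3221 + 0.3600 = 4.3967 ≈ 4.397
Degrees of freedom = 4 − 1 = 3; critical value at α = 0.05 is 7.815.
Since 4.397 < 7.815, we fail to reject the null hypothesis — the data are consistent with the 9:3:3:1 ratio.

4.397; consistent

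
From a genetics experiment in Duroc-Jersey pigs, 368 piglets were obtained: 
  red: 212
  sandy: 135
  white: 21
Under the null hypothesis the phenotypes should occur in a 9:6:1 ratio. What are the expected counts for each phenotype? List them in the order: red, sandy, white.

The 9:6:1 ratio has 16 parts, so with N = 368 the expected counts are:
  red: 368 × 9/16 = 207
  sandy: 368 × 6/16 = 138
  white: 368 × 1/16 = 23

207, 138, 23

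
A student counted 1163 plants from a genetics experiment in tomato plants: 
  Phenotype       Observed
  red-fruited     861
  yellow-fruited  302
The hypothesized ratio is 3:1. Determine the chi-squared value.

The 3:1 ratio has 4 parts, so with N = 1163 the expected counts are:
  red-fruited: 1163 × 3/4 = 872.25
  yellow-fruited: 1163 × 1/4 = 290.75
χ² = Σ (O − E)² / E
  red-fruited: (861 − 872.25)² / 872.25 = 0.1451
  yellow-fruited: (302 − 290.75)² / 290.75 = 0.4353
χ² = 0.1451 + 0.4353 = 0.5804 ≈ 0.580

0.580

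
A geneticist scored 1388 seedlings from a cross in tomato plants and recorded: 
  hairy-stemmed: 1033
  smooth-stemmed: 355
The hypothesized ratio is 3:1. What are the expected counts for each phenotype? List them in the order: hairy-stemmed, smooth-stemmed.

1041, 347

Total ratio parts = 4. Expected numbers out of 1388:
  hairy-stemmed: 1388 × 3/4 = 1041
  smooth-stemmed: 1388 × 1/4 = 347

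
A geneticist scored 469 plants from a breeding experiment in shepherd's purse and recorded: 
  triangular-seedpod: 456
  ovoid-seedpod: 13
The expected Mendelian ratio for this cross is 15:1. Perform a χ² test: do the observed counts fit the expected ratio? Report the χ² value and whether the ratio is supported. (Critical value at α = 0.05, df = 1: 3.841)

Under the 15:1 hypothesis (Σ ratio = 16, N = 469):
  triangular-seedpod: 469 × 15/16 = 439.6875
  ovoid-seedpod: 469 × 1/16 = 29.3125
χ² = Σ (O − E)² / E
  triangular-seedpod: (456 − 439.6875)² / 439.6875 = 0.6052
  ovoid-seedpod: (13 − 29.3125)² / 29.3125 = 9.0780
χ² = 0.6052 + 9.0780 = 9.6832 ≈ 9.683
Degrees of freedom = 2 − 1 = 1; critical value at α = 0.05 is 3.841.
Since 9.683 > 3.841, we reject the null hypothesis — the data do not fit the 15:1 ratio.

9.683; not consistent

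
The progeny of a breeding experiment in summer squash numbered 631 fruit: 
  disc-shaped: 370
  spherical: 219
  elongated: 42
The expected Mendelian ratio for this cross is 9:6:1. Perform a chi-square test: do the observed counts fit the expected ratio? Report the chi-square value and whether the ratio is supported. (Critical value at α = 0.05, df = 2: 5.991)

2.119; consistent

Expected counts for N = 631 under a 9:6:1 ratio (total parts = 16):
  disc-shaped: 631 × 9/16 = 354.9375
  spherical: 631 × 6/16 = 236.625
  elongated: 631 × 1/16 = 39.4375
χ² = Σ (O − E)² / E
  disc-shaped: (370 − 354.9375)² / 354.9375 = 0.6392
  spherical: (219 − 236.625)² / 236.625 = 1.3128
  elongated: (42 − 39.4375)² / 39.4375 = 0.1665
χ² = 0.6392 + 1.3128 + 0.1665 = 2.1185 ≈ 2.119
Degrees of freedom = 3 − 1 = 2; critical value at α = 0.05 is 5.991.
Since 2.119 < 5.991, we fail to reject the null hypothesis — the data are consistent with the 9:6:1 ratio.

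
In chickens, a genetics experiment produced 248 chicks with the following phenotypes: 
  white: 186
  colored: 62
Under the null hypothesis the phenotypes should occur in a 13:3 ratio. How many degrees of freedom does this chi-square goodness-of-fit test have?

1

A goodness-of-fit test with 2 phenotype classes has df = 2 − 1 = 1.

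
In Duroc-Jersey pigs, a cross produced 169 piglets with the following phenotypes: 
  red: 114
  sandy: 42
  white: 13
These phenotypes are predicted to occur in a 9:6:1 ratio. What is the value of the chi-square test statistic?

11.544

The 9:6:1 ratio has 16 parts, so with N = 169 the expected counts are:
  red: 169 × 9/16 = 95.0625
  sandy: 169 × 6/16 = 63.375
  white: 169 × 1/16 = 10.5625
χ² = Σ (O − E)² / E
  red: (114 − 95.0625)² / 95.0625 = 3.7726
  sandy: (42 − 63.375)² / 63.375 = 7.2093
  white: (13 − 10.5625)² / 10.5625 = 0.5625
χ² = 3.7726 + 7.2093 + 0.5625 = 11.5444 ≈ 11.544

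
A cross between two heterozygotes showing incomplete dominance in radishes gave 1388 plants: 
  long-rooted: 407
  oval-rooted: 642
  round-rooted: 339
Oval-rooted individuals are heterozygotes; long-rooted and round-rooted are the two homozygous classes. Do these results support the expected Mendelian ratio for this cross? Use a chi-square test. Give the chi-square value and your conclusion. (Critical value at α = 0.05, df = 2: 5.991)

14.455; not consistent

With incomplete dominance, a heterozygote × heterozygote cross gives a 1:2:1 phenotypic ratio.
Under the 1:2:1 hypothesis (Σ ratio = 4, N = 1388):
  long-rooted: 1388 × 1/4 = 347
  oval-rooted: 1388 × 2/4 = 694
  round-rooted: 1388 × 1/4 = 347
χ² = Σ (O − E)² / E
  long-rooted: (407 − 347)² / 347 = 10.3746
  oval-rooted: (642 − 694)² / 694 = 3.8963
  round-rooted: (339 − 347)² / 347 = 0.1844
χ² = 10.3746 + 3.8963 + 0.1844 = 14.4553 ≈ 14.455
Degrees of freedom = 3 − 1 = 2; critical value at α = 0.05 is 5.991.
Since 14.455 > 5.991, we reject the null hypothesis — the data do not fit the 1:2:1 ratio.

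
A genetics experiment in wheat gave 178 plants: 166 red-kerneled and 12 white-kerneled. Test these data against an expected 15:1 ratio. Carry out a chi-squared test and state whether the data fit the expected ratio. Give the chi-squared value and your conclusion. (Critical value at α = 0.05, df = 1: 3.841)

Under the 15:1 hypothesis (Σ ratio = 16, N = 178):
  red-kerneled: 178 × 15/16 = 166.875
  white-kerneled: 178 × 1/16 = 11.125
χ² = Σ (O − E)² / E
  red-kerneled: (166 − 166.875)² / 166.875 = 0.0046
  white-kerneled: (12 − 11.125)² / 11.125 = 0.0688
χ² = 0.0046 + 0.0688 = 0.0734 ≈ 0.073
Degrees of freedom = 2 − 1 = 1; critical value at α = 0.05 is 3.841.
Since 0.073 < 3.841, we fail to reject the null hypothesis — the data are consistent with the 15:1 ratio.

0.073; consistent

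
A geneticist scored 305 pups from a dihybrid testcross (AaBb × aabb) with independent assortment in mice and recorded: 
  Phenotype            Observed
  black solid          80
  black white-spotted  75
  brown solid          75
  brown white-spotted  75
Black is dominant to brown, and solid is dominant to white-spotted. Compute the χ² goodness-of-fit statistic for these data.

A dihybrid testcross with independent assortment gives a 1:1:1:1 ratio.
Under the 1:1:1:1 hypothesis (Σ ratio = 4, N = 305):
  black solid: 305 × 1/4 = 76.25
  black white-spotted: 305 × 1/4 = 76.25
  brown solid: 305 × 1/4 = 76.25
  brown white-spotted: 305 × 1/4 = 76.25
χ² = Σ (O − E)² / E
  black solid: (80 − 76.25)² / 76.25 = 0.1844
  black white-spotted: (75 − 76.25)² / 76.25 = 0.0205
  brown solid: (75 − 76.25)² / 76.25 = 0.0205
  brown white-spotted: (75 − 76.25)² / 76.25 = 0.0205
χ² = 0.1844 + 0.0205 + 0.0205 + 0.0205 = 0.2459 ≈ 0.246

0.246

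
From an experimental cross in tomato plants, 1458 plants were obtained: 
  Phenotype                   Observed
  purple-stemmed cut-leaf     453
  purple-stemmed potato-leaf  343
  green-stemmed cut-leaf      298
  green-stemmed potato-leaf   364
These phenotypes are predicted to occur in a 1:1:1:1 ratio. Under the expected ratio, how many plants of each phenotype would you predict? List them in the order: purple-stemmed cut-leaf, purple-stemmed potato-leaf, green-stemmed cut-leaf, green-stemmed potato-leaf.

364.5, 364.5, 364.5, 364.5

Expected counts for N = 1458 under a 1:1:1:1 ratio (total parts = 4):
  purple-stemmed cut-leaf: 1458 × 1/4 = 364.5
  purple-stemmed potato-leaf: 1458 × 1/4 = 364.5
  green-stemmed cut-leaf: 1458 × 1/4 = 364.5
  green-stemmed potato-leaf: 1458 × 1/4 = 364.5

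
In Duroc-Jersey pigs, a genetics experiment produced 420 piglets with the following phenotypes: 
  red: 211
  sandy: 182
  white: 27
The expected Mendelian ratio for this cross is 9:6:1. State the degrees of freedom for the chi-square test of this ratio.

2

A goodness-of-fit test with 3 phenotype classes has df = 3 − 1 = 2.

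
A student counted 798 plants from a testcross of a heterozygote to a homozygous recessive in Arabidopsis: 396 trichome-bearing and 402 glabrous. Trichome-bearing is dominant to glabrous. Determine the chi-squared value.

0.045

A testcross of a heterozygote (Aa × aa) gives a 1:1 phenotypic ratio.
The 1:1 ratio has 2 parts, so with N = 798 the expected counts are:
  trichome-bearing: 798 × 1/2 = 399
  glabrous: 798 × 1/2 = 399
χ² = Σ (O − E)² / E
  trichome-bearing: (396 − 399)² / 399 = 0.0226
  glabrous: (402 − 399)² / 399 = 0.0226
χ² = 0.0226 + 0.0226 = 0.0452 ≈ 0.045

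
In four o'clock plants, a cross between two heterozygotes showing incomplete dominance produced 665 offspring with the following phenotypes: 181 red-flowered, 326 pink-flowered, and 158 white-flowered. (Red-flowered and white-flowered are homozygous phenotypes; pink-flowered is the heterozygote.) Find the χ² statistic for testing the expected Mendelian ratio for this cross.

1.845

With incomplete dominance, a heterozygote × heterozygote cross gives a 1:2:1 phenotypic ratio.
Total ratio parts = 4. Expected numbers out of 665:
  red-flowered: 665 × 1/4 = 166.25
  pink-flowered: 665 × 2/4 = 332.5
  white-flowered: 665 × 1/4 = 166.25
χ² = Σ (O − E)² / E
  red-flowered: (181 − 166.25)² / 166.25 = 1.3086
  pink-flowered: (326 − 332.5)² / 332.5 = 0.1271
  white-flowered: (158 − 166.25)² / 166.25 = 0.4094
χ² = 1.3086 + 0.1271 + 0.4094 = 1.8451 ≈ 1.845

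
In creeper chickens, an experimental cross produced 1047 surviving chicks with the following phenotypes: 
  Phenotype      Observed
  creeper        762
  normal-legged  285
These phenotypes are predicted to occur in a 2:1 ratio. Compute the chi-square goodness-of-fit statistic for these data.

The 2:1 ratio has 3 parts, so with N = 1047 the expected counts are:
  creeper: 1047 × 2/3 = 698
  normal-legged: 1047 × 1/3 = 349
χ² = Σ (O − E)² / E
  creeper: (762 − 698)² / 698 = 5.8682
  normal-legged: (285 − 349)² / 349 = 11.7364
χ² = 5.8682 + 11.7364 = 17.6046 ≈ 17.605

17.605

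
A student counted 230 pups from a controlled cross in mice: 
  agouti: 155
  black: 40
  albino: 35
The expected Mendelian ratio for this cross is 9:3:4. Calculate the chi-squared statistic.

The 9:3:4 ratio has 16 parts, so with N = 230 the expected counts are:
  agouti: 230 × 9/16 = 129.375
  black: 230 × 3/16 = 43.125
  albino: 230 × 4/16 = 57.5
χ² = Σ (O − E)² / E
  agouti: (155 − 129.375)² / 129.375 = 5.0755
  black: (40 − 43.125)² / 43.125 = 0.2264
  albino: (35 − 57.5)² / 57.5 = 8.8043
χ² = 5.0755 + 0.2264 + 8.8043 = 14.1062 ≈ 14.106

14.106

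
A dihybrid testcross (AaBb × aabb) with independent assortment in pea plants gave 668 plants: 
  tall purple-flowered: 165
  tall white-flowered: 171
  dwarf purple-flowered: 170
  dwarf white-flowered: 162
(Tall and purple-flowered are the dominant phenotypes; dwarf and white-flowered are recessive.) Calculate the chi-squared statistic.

A dihybrid testcross with independent assortment gives a 1:1:1:1 ratio.
Total ratio parts = 4. Expected numbers out of 668:
  tall purple-flowered: 668 × 1/4 = 167
  tall white-flowered: 668 × 1/4 = 167
  dwarf purple-flowered: 668 × 1/4 = 167
  dwarf white-flowered: 668 × 1/4 = 167
χ² = Σ (O − E)² / E
  tall purple-flowered: (165 − 167)² / 167 = 0.0240
  tall white-flowered: (171 − 167)² / 167 = 0.0958
  dwarf purple-flowered: (170 − 167)² / 167 = 0.0539
  dwarf white-flowered: (162 − 167)² / 167 = 0.1497
χ² = 0.0240 + 0.0958 + 0.0539 + 0.1497 = 0.3234 ≈ 0.323

0.323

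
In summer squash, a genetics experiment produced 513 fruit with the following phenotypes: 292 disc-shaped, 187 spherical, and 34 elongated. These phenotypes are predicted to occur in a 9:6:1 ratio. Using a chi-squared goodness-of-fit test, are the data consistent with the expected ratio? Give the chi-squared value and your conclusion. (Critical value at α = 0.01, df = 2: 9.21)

Total ratio parts = 16. Expected numbers out of 513:
  disc-shaped: 513 × 9/16 = 288.5625
  spherical: 513 × 6/16 = 192.375
  elongated: 513 × 1/16 = 32.0625
χ² = Σ (O − E)² / E
  disc-shaped: (292 − 288.5625)² / 288.5625 = 0.0409
  spherical: (187 − 192.375)² / 192.375 = 0.1502
  elongated: (34 − 32.0625)² / 32.0625 = 0.1171
χ² = 0.0409 + 0.1502 + 0.1171 = 0.3082 ≈ 0.308
Degrees of freedom = 3 − 1 = 2; critical value at α = 0.01 is 9.21.
Since 0.308 < 9.21, we fail to reject the null hypothesis — the data are consistent with the 9:6:1 ratio.

0.308; consistent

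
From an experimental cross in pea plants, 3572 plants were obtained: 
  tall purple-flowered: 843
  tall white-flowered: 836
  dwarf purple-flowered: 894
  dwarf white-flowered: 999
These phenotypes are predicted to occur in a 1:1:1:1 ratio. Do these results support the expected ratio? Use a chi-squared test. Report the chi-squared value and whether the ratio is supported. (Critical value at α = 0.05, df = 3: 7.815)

19.021; not consistent

Under the 1:1:1:1 hypothesis (Σ ratio = 4, N = 3572):
  tall purple-flowered: 3572 × 1/4 = 893
  tall white-flowered: 3572 × 1/4 = 893
  dwarf purple-flowered: 3572 × 1/4 = 893
  dwarf white-flowered: 3572 × 1/4 = 893
χ² = Σ (O − E)² / E
  tall purple-flowered: (843 − 893)² / 893 = 2.7996
  tall white-flowered: (836 − 893)² / 893 = 3.6383
  dwarf purple-flowered: (894 − 893)² / 893 = 0.0011
  dwarf white-flowered: (999 − 893)² / 893 = 12.5823
χ² = 2.7996 + 3.6383 + 0.0011 + 12.5823 = 19.0213 ≈ 19.021
Degrees of freedom = 4 − 1 = 3; critical value at α = 0.05 is 7.815.
Since 19.021 > 7.815, we reject the null hypothesis — the data do not fit the 1:1:1:1 ratio.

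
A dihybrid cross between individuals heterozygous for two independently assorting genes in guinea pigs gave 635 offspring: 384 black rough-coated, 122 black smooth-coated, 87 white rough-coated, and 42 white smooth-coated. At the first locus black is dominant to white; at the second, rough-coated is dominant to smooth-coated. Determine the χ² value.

10.854

A dihybrid F₂ with independent assortment and complete dominance at both loci gives a 9:3:3:1 phenotypic ratio.
Total ratio parts = 16. Expected numbers out of 635:
  black rough-coated: 635 × 9/16 = 357.1875
  black smooth-coated: 635 × 3/16 = 119.0625
  white rough-coated: 635 × 3/16 = 119.0625
  white smooth-coated: 635 × 1/16 = 39.6875
χ² = Σ (O − E)² / E
  black rough-coated: (384 − 357.1875)² / 357.1875 = 2.0127
  black smooth-coated: (122 − 119.0625)² / 119.0625 = 0.0725
  white rough-coated: (87 − 119.0625)² / 119.0625 = 8.6342
  white smooth-coated: (42 − 39.6875)² / 39.6875 = 0.1347
χ² = 2.0127 + 0.0725 + 8.6342 + 0.1347 = 10.8541 ≈ 10.854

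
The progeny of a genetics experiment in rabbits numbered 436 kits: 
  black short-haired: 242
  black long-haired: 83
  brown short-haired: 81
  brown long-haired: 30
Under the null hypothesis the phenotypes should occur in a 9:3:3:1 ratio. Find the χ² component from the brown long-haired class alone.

Under the 9:3:3:1 hypothesis (Σ ratio = 16, N = 436):
  black short-haired: 436 × 9/16 = 245.25
  black long-haired: 436 × 3/16 = 81.75
  brown short-haired: 436 × 3/16 = 81.75
  brown long-haired: 436 × 1/16 = 27.25
Contribution of brown long-haired: (30 − 27.25)² / 27.25 = 0.2775

0.278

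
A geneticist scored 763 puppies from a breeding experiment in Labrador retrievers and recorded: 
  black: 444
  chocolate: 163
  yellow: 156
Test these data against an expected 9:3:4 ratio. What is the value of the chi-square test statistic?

9.620

Under the 9:3:4 hypothesis (Σ ratio = 16, N = 763):
  black: 763 × 9/16 = 429.1875
  chocolate: 763 × 3/16 = 143.0625
  yellow: 763 × 4/16 = 190.75
χ² = Σ (O − E)² / E
  black: (444 − 429.1875)² / 429.1875 = 0.5112
  chocolate: (163 − 143.0625)² / 143.0625 = 2.7785
  yellow: (156 − 190.75)² / 190.75 = 6.3306
χ² = 0.5112 + 2.7785 + 6.3306 = 9.6203 ≈ 9.620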